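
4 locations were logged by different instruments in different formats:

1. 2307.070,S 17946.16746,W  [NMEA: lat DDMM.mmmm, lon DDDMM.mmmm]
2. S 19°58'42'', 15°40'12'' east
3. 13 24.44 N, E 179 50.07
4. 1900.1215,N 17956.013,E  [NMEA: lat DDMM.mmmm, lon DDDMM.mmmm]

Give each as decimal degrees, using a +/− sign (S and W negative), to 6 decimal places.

Point 1:
  Lat: degrees = first 2 digits = 23, minutes = 7.07; 23 + 7.07/60 = 23.1178333
  S ⇒ negate
  λ: split at 3 digits → 179° and 46.16746′; 179 + 46.16746/60 = 179.7694577
  W → negative
Point 2:
  φ: 19 + 58/60 + 42/3600 = 19.9783333
  hemisphere S, so the sign is −
  λ: 15° + 40/60 + 12/3600 = 15 + 0.666667 + 0.003333 = 15.6700000
  E → positive
Point 3:
  Lat: 13 + 24.44/60 = 13.4073333
  N → positive
  Longitude: 179 + 50.07/60 = 179.8345000
  E ⇒ keep positive
Point 4:
  Lat: degrees = first 2 digits = 19, minutes = 0.1215; 19 + 0.1215/60 = 19.0020250
  N ⇒ keep positive
  λ: degrees = first 3 digits = 179, minutes = 56.013; 179 + 56.013/60 = 179.9335500
  E ⇒ keep positive

1. -23.117833, -179.769458
2. -19.978333, 15.670000
3. 13.407333, 179.834500
4. 19.002025, 179.933550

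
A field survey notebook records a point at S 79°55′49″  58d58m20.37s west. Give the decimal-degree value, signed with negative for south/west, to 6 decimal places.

Lat: 79 + 55/60 + 49/3600 = 79.9302778
hemisphere S, so the sign is −
Longitude: 58′ + 20.37″ = 58.33950′; 58 + 58.33950/60 = 58.9723250
hemisphere W, so the sign is −

-79.930278, -58.972325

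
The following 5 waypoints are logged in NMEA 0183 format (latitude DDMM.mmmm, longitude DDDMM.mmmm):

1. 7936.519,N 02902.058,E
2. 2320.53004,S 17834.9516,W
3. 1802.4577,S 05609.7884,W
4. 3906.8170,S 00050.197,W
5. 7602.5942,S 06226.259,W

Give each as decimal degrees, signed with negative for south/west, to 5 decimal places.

Point 1:
  φ: split at 2 digits → 79° and 36.519′; 79 + 36.519/60 = 79.608650
  N ⇒ keep positive
  Lon: degrees = first 3 digits = 29, minutes = 2.058; 29 + 2.058/60 = 29.034300
  E ⇒ keep positive
Point 2:
  φ: degrees = first 2 digits = 23, minutes = 20.53004; 23 + 20.53004/60 = 23.342167
  S ⇒ negate
  λ: split at 3 digits → 178° and 34.9516′; 178 + 34.9516/60 = 178.582527
  W ⇒ negate
Point 3:
  Latitude: split at 2 digits → 18° and 2.4577′; 18 + 2.4577/60 = 18.040962
  S → negative
  λ: degrees = first 3 digits = 56, minutes = 9.7884; 56 + 9.7884/60 = 56.163140
  W → negative
Point 4:
  Latitude: split at 2 digits → 39° and 6.817′; 39 + 6.817/60 = 39.113617
  S ⇒ negate
  λ: split at 3 digits → 000° and 50.197′; 0 + 50.197/60 = 0.836617
  hemisphere W, so the sign is −
Point 5:
  φ: split at 2 digits → 76° and 2.5942′; 76 + 2.5942/60 = 76.043237
  S → negative
  Lon: split at 3 digits → 062° and 26.259′; 62 + 26.259/60 = 62.437650
  W → negative

1. 79.60865, 29.03430
2. -23.34217, -178.58253
3. -18.04096, -56.16314
4. -39.11362, -0.83662
5. -76.04324, -62.43765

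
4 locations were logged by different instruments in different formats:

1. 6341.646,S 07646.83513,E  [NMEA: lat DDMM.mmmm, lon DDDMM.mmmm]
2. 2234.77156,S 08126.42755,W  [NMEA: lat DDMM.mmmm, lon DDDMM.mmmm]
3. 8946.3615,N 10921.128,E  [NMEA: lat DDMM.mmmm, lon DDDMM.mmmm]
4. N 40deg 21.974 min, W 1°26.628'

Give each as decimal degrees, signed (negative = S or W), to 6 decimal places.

1. -63.694100, 76.780586
2. -22.579526, -81.440459
3. 89.772692, 109.352133
4. 40.366233, -1.443800

Point 1:
  φ: split at 2 digits → 63° and 41.646′; 63 + 41.646/60 = 63.6941000
  hemisphere S, so the sign is −
  λ: degrees = first 3 digits = 76, minutes = 46.83513; 76 + 46.83513/60 = 76.7805855
  E ⇒ keep positive
Point 2:
  Lat: degrees = first 2 digits = 22, minutes = 34.77156; 22 + 34.77156/60 = 22.5795260
  hemisphere S, so the sign is −
  Lon: degrees = first 3 digits = 81, minutes = 26.42755; 81 + 26.42755/60 = 81.4404592
  hemisphere W, so the sign is −
Point 3:
  Lat: split at 2 digits → 89° and 46.3615′; 89 + 46.3615/60 = 89.7726917
  N ⇒ keep positive
  Longitude: degrees = first 3 digits = 109, minutes = 21.128; 109 + 21.128/60 = 109.3521333
  E ⇒ keep positive
Point 4:
  Lat: 21.974′ = 0.366233°; total 40.3662333
  N → positive
  λ: 26.628′ = 0.443800°; total 1.4438000
  W → negative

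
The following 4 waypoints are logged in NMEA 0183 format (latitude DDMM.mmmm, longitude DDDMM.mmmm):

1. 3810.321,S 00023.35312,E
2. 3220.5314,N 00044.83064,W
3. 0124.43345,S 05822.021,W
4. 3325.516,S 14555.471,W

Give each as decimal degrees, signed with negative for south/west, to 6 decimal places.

1. -38.172017, 0.389219
2. 32.342190, -0.747177
3. -1.407224, -58.367017
4. -33.425267, -145.924517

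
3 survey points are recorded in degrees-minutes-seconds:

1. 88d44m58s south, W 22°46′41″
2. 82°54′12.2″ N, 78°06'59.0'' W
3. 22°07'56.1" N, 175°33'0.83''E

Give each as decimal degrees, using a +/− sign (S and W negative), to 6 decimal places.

Point 1:
  φ: 88° + 44/60 + 58/3600 = 88 + 0.733333 + 0.016111 = 88.7494444
  hemisphere S, so the sign is −
  Longitude: 46′ + 41″ = 46.68333′; 22 + 46.68333/60 = 22.7780556
  hemisphere W, so the sign is −
Point 2:
  Lat: 82° + 54/60 + 12.2/3600 = 82 + 0.900000 + 0.003389 = 82.9033889
  N ⇒ keep positive
  Longitude: 78° + 6/60 + 59/3600 = 78 + 0.100000 + 0.016389 = 78.1163889
  W → negative
Point 3:
  Lat: 7′ + 56.1″ = 7.93500′; 22 + 7.93500/60 = 22.1322500
  N → positive
  λ: 175° + 33/60 + 0.83/3600 = 175 + 0.550000 + 0.000231 = 175.5502306
  E → positive

1. -88.749444, -22.778056
2. 82.903389, -78.116389
3. 22.132250, 175.550231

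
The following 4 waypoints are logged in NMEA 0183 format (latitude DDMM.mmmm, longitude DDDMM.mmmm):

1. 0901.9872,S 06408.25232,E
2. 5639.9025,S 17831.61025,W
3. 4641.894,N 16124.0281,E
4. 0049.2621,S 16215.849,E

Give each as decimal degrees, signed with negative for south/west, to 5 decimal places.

Point 1:
  Latitude: split at 2 digits → 09° and 1.9872′; 9 + 1.9872/60 = 9.033120
  S → negative
  Lon: degrees = first 3 digits = 64, minutes = 8.25232; 64 + 8.25232/60 = 64.137539
  E → positive
Point 2:
  Latitude: degrees = first 2 digits = 56, minutes = 39.9025; 56 + 39.9025/60 = 56.665042
  S → negative
  Longitude: degrees = first 3 digits = 178, minutes = 31.61025; 178 + 31.61025/60 = 178.526838
  W ⇒ negate
Point 3:
  Latitude: split at 2 digits → 46° and 41.894′; 46 + 41.894/60 = 46.698233
  N → positive
  Lon: degrees = first 3 digits = 161, minutes = 24.0281; 161 + 24.0281/60 = 161.400468
  E ⇒ keep positive
Point 4:
  φ: degrees = first 2 digits = 0, minutes = 49.2621; 0 + 49.2621/60 = 0.821035
  S → negative
  Longitude: split at 3 digits → 162° and 15.849′; 162 + 15.849/60 = 162.264150
  E → positive

1. -9.03312, 64.13754
2. -56.66504, -178.52684
3. 46.69823, 161.40047
4. -0.82104, 162.26415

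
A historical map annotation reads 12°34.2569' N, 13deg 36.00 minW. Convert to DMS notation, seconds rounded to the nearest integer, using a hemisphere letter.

φ: fractional minutes 0.25690 × 60 = 15.41″
λ: 36.00000′ → 36′ and 0.00000 × 60 = 0.00″

12°34′15″ N, 13°36′0″ W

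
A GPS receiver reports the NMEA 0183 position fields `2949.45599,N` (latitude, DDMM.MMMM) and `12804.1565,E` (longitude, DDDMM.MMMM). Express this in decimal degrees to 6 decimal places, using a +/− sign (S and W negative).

φ: degrees = first 2 digits = 29, minutes = 49.45599; 29 + 49.45599/60 = 29.8242665
N ⇒ keep positive
Longitude: split at 3 digits → 128° and 4.1565′; 128 + 4.1565/60 = 128.0692750
E → positive

29.824267, 128.069275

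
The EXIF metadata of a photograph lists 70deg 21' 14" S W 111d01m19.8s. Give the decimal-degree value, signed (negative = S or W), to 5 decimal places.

φ: 70 + 21/60 + 14/3600 = 70.353889
S ⇒ negate
Longitude: 1′ + 19.8″ = 1.33000′; 111 + 1.33000/60 = 111.022167
hemisphere W, so the sign is −

-70.35389, -111.02217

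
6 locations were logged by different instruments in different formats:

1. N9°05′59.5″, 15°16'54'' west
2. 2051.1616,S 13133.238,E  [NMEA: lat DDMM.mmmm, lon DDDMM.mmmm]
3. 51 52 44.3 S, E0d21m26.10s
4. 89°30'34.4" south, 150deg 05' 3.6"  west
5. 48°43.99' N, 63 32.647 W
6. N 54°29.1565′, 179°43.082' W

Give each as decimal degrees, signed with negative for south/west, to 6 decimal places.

Point 1:
  Lat: 5′ + 59.5″ = 5.99167′; 9 + 5.99167/60 = 9.0998611
  N ⇒ keep positive
  Lon: 15° + 16/60 + 54/3600 = 15 + 0.266667 + 0.015000 = 15.2816667
  hemisphere W, so the sign is −
Point 2:
  Lat: split at 2 digits → 20° and 51.1616′; 20 + 51.1616/60 = 20.8526933
  hemisphere S, so the sign is −
  λ: split at 3 digits → 131° and 33.238′; 131 + 33.238/60 = 131.5539667
  E ⇒ keep positive
Point 3:
  Lat: 51° + 52/60 + 44.3/3600 = 51 + 0.866667 + 0.012306 = 51.8789722
  hemisphere S, so the sign is −
  Longitude: 0 + 21/60 + 26.1/3600 = 0.3572500
  E ⇒ keep positive
Point 4:
  φ: 89 + 30/60 + 34.4/3600 = 89.5095556
  S ⇒ negate
  Lon: 150 + 5/60 + 3.6/3600 = 150.0843333
  W → negative
Point 5:
  Latitude: 48 + 43.99/60 = 48.7331667
  N ⇒ keep positive
  Longitude: 63 + 32.647/60 = 63.5441167
  W → negative
Point 6:
  Lat: 54 + 29.1565/60 = 54.4859417
  N ⇒ keep positive
  Lon: 43.082′ = 0.718033°; total 179.7180333
  W → negative

1. 9.099861, -15.281667
2. -20.852693, 131.553967
3. -51.878972, 0.357250
4. -89.509556, -150.084333
5. 48.733167, -63.544117
6. 54.485942, -179.718033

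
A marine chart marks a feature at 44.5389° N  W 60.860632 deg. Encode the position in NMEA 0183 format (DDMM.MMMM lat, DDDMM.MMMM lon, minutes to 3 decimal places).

4432.334,N / 06051.638,W

φ: fractional part 0.538900 → 32.33400 minutes
Longitude: fractional part 0.860632 → 51.63792 minutes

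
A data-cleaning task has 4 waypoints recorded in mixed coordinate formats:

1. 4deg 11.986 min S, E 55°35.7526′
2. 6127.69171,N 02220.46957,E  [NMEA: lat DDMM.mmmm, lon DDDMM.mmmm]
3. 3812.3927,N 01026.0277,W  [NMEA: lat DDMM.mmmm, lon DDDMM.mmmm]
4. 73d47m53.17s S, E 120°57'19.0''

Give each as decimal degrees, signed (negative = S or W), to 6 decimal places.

1. -4.199767, 55.595877
2. 61.461529, 22.341160
3. 38.206545, -10.433795
4. -73.798103, 120.955278

Point 1:
  Lat: 4 + 11.986/60 = 4.1997667
  S ⇒ negate
  λ: 55 + 35.7526/60 = 55.5958767
  E → positive
Point 2:
  Latitude: split at 2 digits → 61° and 27.69171′; 61 + 27.69171/60 = 61.4615285
  N ⇒ keep positive
  Lon: split at 3 digits → 022° and 20.46957′; 22 + 20.46957/60 = 22.3411595
  E ⇒ keep positive
Point 3:
  Lat: split at 2 digits → 38° and 12.3927′; 38 + 12.3927/60 = 38.2065450
  N → positive
  Longitude: split at 3 digits → 010° and 26.0277′; 10 + 26.0277/60 = 10.4337950
  hemisphere W, so the sign is −
Point 4:
  Lat: 73 + 47/60 + 53.17/3600 = 73.7981028
  hemisphere S, so the sign is −
  Lon: 120° + 57/60 + 19/3600 = 120 + 0.950000 + 0.005278 = 120.9552778
  E ⇒ keep positive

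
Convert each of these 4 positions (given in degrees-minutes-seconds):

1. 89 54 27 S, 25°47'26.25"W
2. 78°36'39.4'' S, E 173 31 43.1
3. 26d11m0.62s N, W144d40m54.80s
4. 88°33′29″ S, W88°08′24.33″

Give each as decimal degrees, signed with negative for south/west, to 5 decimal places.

1. -89.90750, -25.79063
2. -78.61094, 173.52864
3. 26.18351, -144.68189
4. -88.55806, -88.14009

Point 1:
  φ: 89 + 54/60 + 27/3600 = 89.907500
  S → negative
  Lon: 47′ + 26.25″ = 47.43750′; 25 + 47.43750/60 = 25.790625
  hemisphere W, so the sign is −
Point 2:
  Latitude: 78° + 36/60 + 39.4/3600 = 78 + 0.600000 + 0.010944 = 78.610944
  hemisphere S, so the sign is −
  Lon: 173° + 31/60 + 43.1/3600 = 173 + 0.516667 + 0.011972 = 173.528639
  E ⇒ keep positive
Point 3:
  Latitude: 26° + 11/60 + 0.62/3600 = 26 + 0.183333 + 0.000172 = 26.183506
  N ⇒ keep positive
  λ: 40′ + 54.8″ = 40.91333′; 144 + 40.91333/60 = 144.681889
  hemisphere W, so the sign is −
Point 4:
  φ: 88 + 33/60 + 29/3600 = 88.558056
  S → negative
  λ: 88 + 8/60 + 24.33/3600 = 88.140092
  W ⇒ negate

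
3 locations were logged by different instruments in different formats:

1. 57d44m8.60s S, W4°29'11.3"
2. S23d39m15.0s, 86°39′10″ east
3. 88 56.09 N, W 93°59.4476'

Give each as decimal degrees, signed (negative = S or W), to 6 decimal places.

Point 1:
  φ: 44′ + 8.6″ = 44.14333′; 57 + 44.14333/60 = 57.7357222
  hemisphere S, so the sign is −
  Lon: 29′ + 11.3″ = 29.18833′; 4 + 29.18833/60 = 4.4864722
  hemisphere W, so the sign is −
Point 2:
  Latitude: 23 + 39/60 + 15/3600 = 23.6541667
  hemisphere S, so the sign is −
  Longitude: 39′ + 10″ = 39.16667′; 86 + 39.16667/60 = 86.6527778
  E ⇒ keep positive
Point 3:
  Lat: 88 + 56.09/60 = 88.9348333
  N → positive
  Lon: 93 + 59.4476/60 = 93.9907933
  W → negative

1. -57.735722, -4.486472
2. -23.654167, 86.652778
3. 88.934833, -93.990793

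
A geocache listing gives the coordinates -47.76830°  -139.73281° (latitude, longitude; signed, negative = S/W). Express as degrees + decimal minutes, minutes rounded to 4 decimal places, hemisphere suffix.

47° 46.0980′ S, 139° 43.9686′ W

Latitude is negative → S; |value| = 47.768300
Latitude: minutes = (47.768300 − 47) × 60 = 46.098000
Longitude is negative → W; |value| = 139.732810
λ: minutes = (139.732810 − 139) × 60 = 43.968600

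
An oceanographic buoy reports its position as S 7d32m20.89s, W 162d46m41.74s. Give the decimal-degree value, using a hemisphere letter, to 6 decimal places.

φ: 7 + 32/60 + 20.89/3600 = 7.5391361
λ: 46′ + 41.74″ = 46.69567′; 162 + 46.69567/60 = 162.7782611

7.539136° S, 162.778261° W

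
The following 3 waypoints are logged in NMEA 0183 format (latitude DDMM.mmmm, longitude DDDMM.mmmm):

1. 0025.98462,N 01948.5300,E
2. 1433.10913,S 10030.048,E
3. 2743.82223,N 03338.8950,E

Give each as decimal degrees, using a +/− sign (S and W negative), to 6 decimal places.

Point 1:
  φ: split at 2 digits → 00° and 25.98462′; 0 + 25.98462/60 = 0.4330770
  N → positive
  Longitude: degrees = first 3 digits = 19, minutes = 48.53; 19 + 48.53/60 = 19.8088333
  E → positive
Point 2:
  Latitude: degrees = first 2 digits = 14, minutes = 33.10913; 14 + 33.10913/60 = 14.5518188
  hemisphere S, so the sign is −
  λ: split at 3 digits → 100° and 30.048′; 100 + 30.048/60 = 100.5008000
  E ⇒ keep positive
Point 3:
  φ: split at 2 digits → 27° and 43.82223′; 27 + 43.82223/60 = 27.7303705
  N ⇒ keep positive
  Longitude: degrees = first 3 digits = 33, minutes = 38.895; 33 + 38.895/60 = 33.6482500
  E → positive

1. 0.433077, 19.808833
2. -14.551819, 100.500800
3. 27.730371, 33.648250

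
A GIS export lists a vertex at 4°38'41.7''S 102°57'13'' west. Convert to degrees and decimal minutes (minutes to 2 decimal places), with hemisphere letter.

4° 38.70′ S, 102° 57.22′ W

φ: 38 + 41.7/60 = 38.6950′
Longitude: 57 + 13/60 = 57.2167′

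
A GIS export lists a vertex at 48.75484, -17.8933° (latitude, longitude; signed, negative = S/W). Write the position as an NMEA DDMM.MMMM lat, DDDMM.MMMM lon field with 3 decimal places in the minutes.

Latitude: 48° + 0.754840 × 60 = 48° 45.29040′
Longitude is negative → W; |value| = 17.893300
λ: 17° + 0.893300 × 60 = 17° 53.59800′

4845.290,N / 01753.598,W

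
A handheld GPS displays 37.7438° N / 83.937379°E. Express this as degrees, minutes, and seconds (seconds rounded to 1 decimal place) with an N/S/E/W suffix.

37°44′37.7″ N, 83°56′14.6″ E

Latitude: 0.743800° → 44.62800′; 0.62800 × 60 = 37.680″
Lon: whole degrees 83; 56.24274′ → 56′ and 14.564″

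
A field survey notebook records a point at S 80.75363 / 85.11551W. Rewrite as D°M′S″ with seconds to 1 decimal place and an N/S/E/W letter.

80°45′13.1″ S, 85°06′55.8″ W

Latitude: 0.753630 × 60 = 45.21780′ → 45′, remainder × 60 = 13.068″
λ: 0.115510° → 6.93060′; 0.93060 × 60 = 55.836″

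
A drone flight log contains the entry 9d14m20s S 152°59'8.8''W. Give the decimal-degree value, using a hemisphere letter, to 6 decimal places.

Latitude: 14′ + 20″ = 14.33333′; 9 + 14.33333/60 = 9.2388889
Lon: 152 + 59/60 + 8.8/3600 = 152.9857778

9.238889° S, 152.985778° W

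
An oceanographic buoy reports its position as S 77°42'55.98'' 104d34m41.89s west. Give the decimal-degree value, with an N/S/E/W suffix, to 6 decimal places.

77.715550° S, 104.578303° W

Lat: 77° + 42/60 + 55.98/3600 = 77 + 0.700000 + 0.015550 = 77.7155500
λ: 104° + 34/60 + 41.89/3600 = 104 + 0.566667 + 0.011636 = 104.5783028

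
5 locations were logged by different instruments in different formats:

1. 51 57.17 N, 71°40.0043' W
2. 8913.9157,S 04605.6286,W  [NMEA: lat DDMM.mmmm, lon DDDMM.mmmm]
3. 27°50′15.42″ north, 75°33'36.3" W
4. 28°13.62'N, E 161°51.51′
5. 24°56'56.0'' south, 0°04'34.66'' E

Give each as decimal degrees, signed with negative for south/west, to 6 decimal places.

1. 51.952833, -71.666738
2. -89.231928, -46.093810
3. 27.837617, -75.560083
4. 28.227000, 161.858500
5. -24.948889, 0.076294

Point 1:
  φ: 57.17′ = 0.952833°; total 51.9528333
  N ⇒ keep positive
  Longitude: 40.0043′ = 0.666738°; total 71.6667383
  W → negative
Point 2:
  Lat: degrees = first 2 digits = 89, minutes = 13.9157; 89 + 13.9157/60 = 89.2319283
  hemisphere S, so the sign is −
  Lon: degrees = first 3 digits = 46, minutes = 5.6286; 46 + 5.6286/60 = 46.0938100
  hemisphere W, so the sign is −
Point 3:
  φ: 50′ + 15.42″ = 50.25700′; 27 + 50.25700/60 = 27.8376167
  N ⇒ keep positive
  λ: 75° + 33/60 + 36.3/3600 = 75 + 0.550000 + 0.010083 = 75.5600833
  W ⇒ negate
Point 4:
  φ: 28 + 13.62/60 = 28.2270000
  N → positive
  Longitude: 161 + 51.51/60 = 161.8585000
  E ⇒ keep positive
Point 5:
  φ: 24° + 56/60 + 56/3600 = 24 + 0.933333 + 0.015556 = 24.9488889
  S ⇒ negate
  Longitude: 0 + 4/60 + 34.66/3600 = 0.0762944
  E → positive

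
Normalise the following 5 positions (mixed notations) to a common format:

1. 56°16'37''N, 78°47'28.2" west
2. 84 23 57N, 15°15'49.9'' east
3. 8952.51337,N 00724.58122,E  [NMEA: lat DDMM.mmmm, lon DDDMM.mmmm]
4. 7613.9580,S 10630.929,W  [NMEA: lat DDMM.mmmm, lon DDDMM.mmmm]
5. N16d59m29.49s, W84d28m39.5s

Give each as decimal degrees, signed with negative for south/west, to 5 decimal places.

1. 56.27694, -78.79117
2. 84.39917, 15.26386
3. 89.87522, 7.40969
4. -76.23263, -106.51548
5. 16.99153, -84.47764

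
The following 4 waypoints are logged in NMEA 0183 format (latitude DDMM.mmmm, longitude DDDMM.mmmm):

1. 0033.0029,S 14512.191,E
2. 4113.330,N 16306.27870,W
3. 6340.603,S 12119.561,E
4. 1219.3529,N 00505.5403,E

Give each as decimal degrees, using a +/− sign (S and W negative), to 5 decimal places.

1. -0.55005, 145.20318
2. 41.22217, -163.10465
3. -63.67672, 121.32602
4. 12.32255, 5.09234

Point 1:
  φ: degrees = first 2 digits = 0, minutes = 33.0029; 0 + 33.0029/60 = 0.550048
  hemisphere S, so the sign is −
  λ: degrees = first 3 digits = 145, minutes = 12.191; 145 + 12.191/60 = 145.203183
  E → positive
Point 2:
  Lat: degrees = first 2 digits = 41, minutes = 13.33; 41 + 13.33/60 = 41.222167
  N ⇒ keep positive
  Longitude: degrees = first 3 digits = 163, minutes = 6.2787; 163 + 6.2787/60 = 163.104645
  W ⇒ negate
Point 3:
  φ: split at 2 digits → 63° and 40.603′; 63 + 40.603/60 = 63.676717
  hemisphere S, so the sign is −
  Longitude: degrees = first 3 digits = 121, minutes = 19.561; 121 + 19.561/60 = 121.326017
  E → positive
Point 4:
  Lat: split at 2 digits → 12° and 19.3529′; 12 + 19.3529/60 = 12.322548
  N ⇒ keep positive
  Lon: split at 3 digits → 005° and 5.5403′; 5 + 5.5403/60 = 5.092338
  E ⇒ keep positive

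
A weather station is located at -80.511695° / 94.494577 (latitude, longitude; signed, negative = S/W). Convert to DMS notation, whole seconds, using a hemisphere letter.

80°30′42″ S, 94°29′40″ E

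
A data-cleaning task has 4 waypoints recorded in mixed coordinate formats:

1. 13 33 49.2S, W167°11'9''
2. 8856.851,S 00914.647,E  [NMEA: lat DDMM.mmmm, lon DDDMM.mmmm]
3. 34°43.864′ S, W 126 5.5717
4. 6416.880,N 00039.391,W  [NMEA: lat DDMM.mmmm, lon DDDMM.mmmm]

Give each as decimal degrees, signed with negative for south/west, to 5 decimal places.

Point 1:
  φ: 13° + 33/60 + 49.2/3600 = 13 + 0.550000 + 0.013667 = 13.563667
  hemisphere S, so the sign is −
  λ: 11′ + 9″ = 11.15000′; 167 + 11.15000/60 = 167.185833
  W → negative
Point 2:
  Lat: degrees = first 2 digits = 88, minutes = 56.851; 88 + 56.851/60 = 88.947517
  S ⇒ negate
  Lon: split at 3 digits → 009° and 14.647′; 9 + 14.647/60 = 9.244117
  E ⇒ keep positive
Point 3:
  Latitude: 34 + 43.864/60 = 34.731067
  S → negative
  Lon: 126 + 5.5717/60 = 126.092862
  W ⇒ negate
Point 4:
  Latitude: degrees = first 2 digits = 64, minutes = 16.88; 64 + 16.88/60 = 64.281333
  N ⇒ keep positive
  λ: split at 3 digits → 000° and 39.391′; 0 + 39.391/60 = 0.656517
  W ⇒ negate

1. -13.56367, -167.18583
2. -88.94752, 9.24412
3. -34.73107, -126.09286
4. 64.28133, -0.65652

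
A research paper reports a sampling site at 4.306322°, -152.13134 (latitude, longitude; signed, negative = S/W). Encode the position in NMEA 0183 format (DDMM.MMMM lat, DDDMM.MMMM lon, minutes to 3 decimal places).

Latitude: fractional part 0.306322 → 18.37932 minutes
Longitude is negative → W; |value| = 152.131340
λ: minutes = (152.131340 − 152) × 60 = 7.88040

0418.379,N / 15207.880,W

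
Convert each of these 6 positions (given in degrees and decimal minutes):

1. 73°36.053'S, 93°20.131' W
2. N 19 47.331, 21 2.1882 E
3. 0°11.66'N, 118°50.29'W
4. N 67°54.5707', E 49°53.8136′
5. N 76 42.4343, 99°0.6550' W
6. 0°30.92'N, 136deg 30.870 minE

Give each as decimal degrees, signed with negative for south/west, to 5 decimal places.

1. -73.60088, -93.33552
2. 19.78885, 21.03647
3. 0.19433, -118.83817
4. 67.90951, 49.89689
5. 76.70724, -99.01092
6. 0.51533, 136.51450

Point 1:
  Latitude: 73 + 36.053/60 = 73.600883
  S → negative
  Longitude: 93 + 20.131/60 = 93.335517
  W ⇒ negate
Point 2:
  Latitude: 19 + 47.331/60 = 19.788850
  N ⇒ keep positive
  Longitude: 21 + 2.1882/60 = 21.036470
  E → positive
Point 3:
  Latitude: 0 + 11.66/60 = 0.194333
  N ⇒ keep positive
  λ: 118 + 50.29/60 = 118.838167
  hemisphere W, so the sign is −
Point 4:
  Lat: 54.5707′ = 0.909512°; total 67.909512
  N ⇒ keep positive
  λ: 49 + 53.8136/60 = 49.896893
  E → positive
Point 5:
  Lat: 42.4343′ = 0.707238°; total 76.707238
  N ⇒ keep positive
  Longitude: 0.655′ = 0.010917°; total 99.010917
  W ⇒ negate
Point 6:
  Latitude: 30.92′ = 0.515333°; total 0.515333
  N → positive
  λ: 136 + 30.87/60 = 136.514500
  E → positive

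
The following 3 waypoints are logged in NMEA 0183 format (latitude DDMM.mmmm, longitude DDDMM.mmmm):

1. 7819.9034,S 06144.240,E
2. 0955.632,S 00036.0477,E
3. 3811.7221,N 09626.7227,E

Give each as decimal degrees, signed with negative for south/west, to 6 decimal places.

Point 1:
  Lat: split at 2 digits → 78° and 19.9034′; 78 + 19.9034/60 = 78.3317233
  hemisphere S, so the sign is −
  λ: degrees = first 3 digits = 61, minutes = 44.24; 61 + 44.24/60 = 61.7373333
  E ⇒ keep positive
Point 2:
  φ: degrees = first 2 digits = 9, minutes = 55.632; 9 + 55.632/60 = 9.9272000
  hemisphere S, so the sign is −
  λ: split at 3 digits → 000° and 36.0477′; 0 + 36.0477/60 = 0.6007950
  E ⇒ keep positive
Point 3:
  Lat: split at 2 digits → 38° and 11.7221′; 38 + 11.7221/60 = 38.1953683
  N → positive
  Longitude: split at 3 digits → 096° and 26.7227′; 96 + 26.7227/60 = 96.4453783
  E → positive

1. -78.331723, 61.737333
2. -9.927200, 0.600795
3. 38.195368, 96.445378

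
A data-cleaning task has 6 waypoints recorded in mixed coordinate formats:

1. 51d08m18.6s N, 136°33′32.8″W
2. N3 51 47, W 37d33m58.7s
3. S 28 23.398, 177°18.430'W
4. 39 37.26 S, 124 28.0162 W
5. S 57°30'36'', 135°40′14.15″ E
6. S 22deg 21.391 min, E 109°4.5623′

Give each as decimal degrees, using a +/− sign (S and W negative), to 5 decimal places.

Point 1:
  Lat: 51° + 8/60 + 18.6/3600 = 51 + 0.133333 + 0.005167 = 51.138500
  N ⇒ keep positive
  λ: 136 + 33/60 + 32.8/3600 = 136.559111
  W → negative
Point 2:
  Lat: 51′ + 47″ = 51.78333′; 3 + 51.78333/60 = 3.863056
  N ⇒ keep positive
  λ: 33′ + 58.7″ = 33.97833′; 37 + 33.97833/60 = 37.566306
  W → negative
Point 3:
  Lat: 23.398′ = 0.389967°; total 28.389967
  S → negative
  Longitude: 18.43′ = 0.307167°; total 177.307167
  W → negative
Point 4:
  Latitude: 39 + 37.26/60 = 39.621000
  S → negative
  Lon: 124 + 28.0162/60 = 124.466937
  W → negative
Point 5:
  Latitude: 30′ + 36″ = 30.60000′; 57 + 30.60000/60 = 57.510000
  S ⇒ negate
  Longitude: 40′ + 14.15″ = 40.23583′; 135 + 40.23583/60 = 135.670597
  E ⇒ keep positive
Point 6:
  Lat: 22 + 21.391/60 = 22.356517
  hemisphere S, so the sign is −
  Longitude: 109 + 4.5623/60 = 109.076038
  E ⇒ keep positive

1. 51.13850, -136.55911
2. 3.86306, -37.56631
3. -28.38997, -177.30717
4. -39.62100, -124.46694
5. -57.51000, 135.67060
6. -22.35652, 109.07604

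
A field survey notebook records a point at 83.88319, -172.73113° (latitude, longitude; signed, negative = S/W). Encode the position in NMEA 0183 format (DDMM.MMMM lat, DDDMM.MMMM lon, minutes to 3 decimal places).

φ: fractional part 0.883190 → 52.99140 minutes
Longitude is negative → W; |value| = 172.731130
Lon: 172° + 0.731130 × 60 = 172° 43.86780′

8352.991,N / 17243.868,W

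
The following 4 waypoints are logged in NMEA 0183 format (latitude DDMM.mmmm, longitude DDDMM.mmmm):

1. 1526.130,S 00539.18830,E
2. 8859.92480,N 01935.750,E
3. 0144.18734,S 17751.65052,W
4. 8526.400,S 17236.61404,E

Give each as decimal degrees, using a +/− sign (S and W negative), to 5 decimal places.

1. -15.43550, 5.65314
2. 88.99875, 19.59583
3. -1.73646, -177.86084
4. -85.44000, 172.61023

Point 1:
  φ: split at 2 digits → 15° and 26.13′; 15 + 26.13/60 = 15.435500
  S ⇒ negate
  λ: split at 3 digits → 005° and 39.1883′; 5 + 39.1883/60 = 5.653138
  E → positive
Point 2:
  Lat: split at 2 digits → 88° and 59.9248′; 88 + 59.9248/60 = 88.998747
  N ⇒ keep positive
  Longitude: degrees = first 3 digits = 19, minutes = 35.75; 19 + 35.75/60 = 19.595833
  E → positive
Point 3:
  φ: split at 2 digits → 01° and 44.18734′; 1 + 44.18734/60 = 1.736456
  S → negative
  λ: split at 3 digits → 177° and 51.65052′; 177 + 51.65052/60 = 177.860842
  W ⇒ negate
Point 4:
  Lat: split at 2 digits → 85° and 26.4′; 85 + 26.4/60 = 85.440000
  S → negative
  Longitude: degrees = first 3 digits = 172, minutes = 36.61404; 172 + 36.61404/60 = 172.610234
  E ⇒ keep positive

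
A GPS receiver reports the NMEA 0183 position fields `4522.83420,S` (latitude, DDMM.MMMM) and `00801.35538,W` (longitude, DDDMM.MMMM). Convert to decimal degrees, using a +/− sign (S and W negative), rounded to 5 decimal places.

φ: split at 2 digits → 45° and 22.8342′; 45 + 22.8342/60 = 45.380570
S ⇒ negate
Lon: split at 3 digits → 008° and 1.35538′; 8 + 1.35538/60 = 8.022590
W → negative

-45.38057, -8.02259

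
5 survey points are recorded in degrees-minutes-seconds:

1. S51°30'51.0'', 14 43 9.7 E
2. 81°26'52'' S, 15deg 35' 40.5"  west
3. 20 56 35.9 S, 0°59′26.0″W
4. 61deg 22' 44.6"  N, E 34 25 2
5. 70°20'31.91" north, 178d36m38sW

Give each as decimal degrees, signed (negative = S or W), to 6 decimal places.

Point 1:
  Lat: 51 + 30/60 + 51/3600 = 51.5141667
  S → negative
  Lon: 43′ + 9.7″ = 43.16167′; 14 + 43.16167/60 = 14.7193611
  E ⇒ keep positive
Point 2:
  Latitude: 81 + 26/60 + 52/3600 = 81.4477778
  S → negative
  Longitude: 15° + 35/60 + 40.5/3600 = 15 + 0.583333 + 0.011250 = 15.5945833
  W ⇒ negate
Point 3:
  Lat: 20 + 56/60 + 35.9/3600 = 20.9433056
  hemisphere S, so the sign is −
  Lon: 0° + 59/60 + 26/3600 = 0 + 0.983333 + 0.007222 = 0.9905556
  W ⇒ negate
Point 4:
  Lat: 61° + 22/60 + 44.6/3600 = 61 + 0.366667 + 0.012389 = 61.3790556
  N ⇒ keep positive
  Lon: 25′ + 2″ = 25.03333′; 34 + 25.03333/60 = 34.4172222
  E → positive
Point 5:
  Latitude: 70 + 20/60 + 31.91/3600 = 70.3421972
  N → positive
  Lon: 178° + 36/60 + 38/3600 = 178 + 0.600000 + 0.010556 = 178.6105556
  W → negative

1. -51.514167, 14.719361
2. -81.447778, -15.594583
3. -20.943306, -0.990556
4. 61.379056, 34.417222
5. 70.342197, -178.610556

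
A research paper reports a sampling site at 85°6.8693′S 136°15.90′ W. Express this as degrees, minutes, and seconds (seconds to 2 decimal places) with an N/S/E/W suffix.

Lat: 6.86930′ → 6′ and 0.86930 × 60 = 52.1580″
λ: fractional minutes 0.90000 × 60 = 54.0000″

85°06′52.16″ S, 136°15′54.00″ W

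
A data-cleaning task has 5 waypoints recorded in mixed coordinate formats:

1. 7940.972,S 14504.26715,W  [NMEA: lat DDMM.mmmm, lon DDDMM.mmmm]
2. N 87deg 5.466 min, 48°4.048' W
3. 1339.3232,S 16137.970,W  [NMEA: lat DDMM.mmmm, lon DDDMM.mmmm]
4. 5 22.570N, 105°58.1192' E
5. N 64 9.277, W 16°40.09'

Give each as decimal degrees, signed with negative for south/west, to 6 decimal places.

1. -79.682867, -145.071119
2. 87.091100, -48.067467
3. -13.655387, -161.632833
4. 5.376167, 105.968653
5. 64.154617, -16.668167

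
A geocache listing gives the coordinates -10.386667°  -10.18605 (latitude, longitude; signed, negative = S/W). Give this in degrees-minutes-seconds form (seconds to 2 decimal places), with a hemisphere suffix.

10°23′12.00″ S, 10°11′9.78″ W

Latitude is negative → S; |value| = 10.386667
Lat: 0.386667 × 60 = 23.20002′ → 23′, remainder × 60 = 12.0012″
Longitude is negative → W; |value| = 10.186050
λ: 0.186050 × 60 = 11.16300′ → 11′, remainder × 60 = 9.7800″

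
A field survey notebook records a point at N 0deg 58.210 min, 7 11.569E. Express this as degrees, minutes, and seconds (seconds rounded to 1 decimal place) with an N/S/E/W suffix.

0°58′12.6″ N, 7°11′34.1″ E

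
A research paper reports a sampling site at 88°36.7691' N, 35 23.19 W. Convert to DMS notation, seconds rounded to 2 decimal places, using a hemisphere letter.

88°36′46.15″ N, 35°23′11.40″ W

Latitude: 36.76910′ → 36′ and 0.76910 × 60 = 46.1460″
λ: fractional minutes 0.19000 × 60 = 11.4000″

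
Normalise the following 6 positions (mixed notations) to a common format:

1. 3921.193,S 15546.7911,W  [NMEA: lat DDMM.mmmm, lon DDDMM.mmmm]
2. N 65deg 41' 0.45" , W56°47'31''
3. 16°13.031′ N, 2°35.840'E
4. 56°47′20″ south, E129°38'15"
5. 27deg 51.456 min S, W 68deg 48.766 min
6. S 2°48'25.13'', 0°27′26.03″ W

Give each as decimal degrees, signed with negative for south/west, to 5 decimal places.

1. -39.35322, -155.77985
2. 65.68346, -56.79194
3. 16.21718, 2.59733
4. -56.78889, 129.63750
5. -27.85760, -68.81277
6. -2.80698, -0.45723

Point 1:
  φ: split at 2 digits → 39° and 21.193′; 39 + 21.193/60 = 39.353217
  S → negative
  Lon: degrees = first 3 digits = 155, minutes = 46.7911; 155 + 46.7911/60 = 155.779852
  W → negative
Point 2:
  Lat: 65 + 41/60 + 0.45/3600 = 65.683458
  N ⇒ keep positive
  Longitude: 56 + 47/60 + 31/3600 = 56.791944
  W ⇒ negate
Point 3:
  φ: 13.031′ = 0.217183°; total 16.217183
  N → positive
  Longitude: 2 + 35.84/60 = 2.597333
  E → positive
Point 4:
  Lat: 47′ + 20″ = 47.33333′; 56 + 47.33333/60 = 56.788889
  S ⇒ negate
  Longitude: 129° + 38/60 + 15/3600 = 129 + 0.633333 + 0.004167 = 129.637500
  E → positive
Point 5:
  φ: 51.456′ = 0.857600°; total 27.857600
  S → negative
  Lon: 48.766′ = 0.812767°; total 68.812767
  W ⇒ negate
Point 6:
  Latitude: 48′ + 25.13″ = 48.41883′; 2 + 48.41883/60 = 2.806981
  hemisphere S, so the sign is −
  Longitude: 0° + 27/60 + 26.03/3600 = 0 + 0.450000 + 0.007231 = 0.457231
  W → negative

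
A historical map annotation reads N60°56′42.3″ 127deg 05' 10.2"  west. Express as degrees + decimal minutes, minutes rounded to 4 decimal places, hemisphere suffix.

60° 56.7050′ N, 127° 5.1700′ W

φ: seconds/60 = 0.70500; minutes = 56 + 0.70500 = 56.705000
Longitude: seconds/60 = 0.17000; minutes = 5 + 0.17000 = 5.170000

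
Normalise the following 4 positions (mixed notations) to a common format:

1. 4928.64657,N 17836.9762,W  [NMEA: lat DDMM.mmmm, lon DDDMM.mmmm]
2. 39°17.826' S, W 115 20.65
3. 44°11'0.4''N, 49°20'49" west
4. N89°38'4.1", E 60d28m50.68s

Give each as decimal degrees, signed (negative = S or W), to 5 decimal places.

1. 49.47744, -178.61627
2. -39.29710, -115.34417
3. 44.18344, -49.34694
4. 89.63447, 60.48074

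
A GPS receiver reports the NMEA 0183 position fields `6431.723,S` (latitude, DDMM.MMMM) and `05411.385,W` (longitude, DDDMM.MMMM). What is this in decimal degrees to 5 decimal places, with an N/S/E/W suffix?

φ: degrees = first 2 digits = 64, minutes = 31.723; 64 + 31.723/60 = 64.528717
λ: split at 3 digits → 054° and 11.385′; 54 + 11.385/60 = 54.189750

64.52872° S, 54.18975° W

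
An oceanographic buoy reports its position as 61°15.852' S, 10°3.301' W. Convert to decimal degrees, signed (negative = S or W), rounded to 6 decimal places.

φ: 15.852′ = 0.264200°; total 61.2642000
hemisphere S, so the sign is −
Lon: 10 + 3.301/60 = 10.0550167
hemisphere W, so the sign is −

-61.264200, -10.055017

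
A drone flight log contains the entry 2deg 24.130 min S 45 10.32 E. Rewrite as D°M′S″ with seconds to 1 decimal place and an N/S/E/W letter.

φ: fractional minutes 0.13000 × 60 = 7.800″
λ: 10.32000′ → 10′ and 0.32000 × 60 = 19.200″

2°24′7.8″ S, 45°10′19.2″ E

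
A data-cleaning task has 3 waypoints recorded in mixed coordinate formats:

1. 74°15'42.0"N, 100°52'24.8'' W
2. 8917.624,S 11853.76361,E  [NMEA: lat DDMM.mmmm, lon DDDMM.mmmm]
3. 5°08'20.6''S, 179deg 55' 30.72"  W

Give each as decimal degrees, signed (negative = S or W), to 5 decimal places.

1. 74.26167, -100.87356
2. -89.29373, 118.89606
3. -5.13906, -179.92520

Point 1:
  φ: 15′ + 42″ = 15.70000′; 74 + 15.70000/60 = 74.261667
  N ⇒ keep positive
  λ: 52′ + 24.8″ = 52.41333′; 100 + 52.41333/60 = 100.873556
  W → negative
Point 2:
  Lat: degrees = first 2 digits = 89, minutes = 17.624; 89 + 17.624/60 = 89.293733
  hemisphere S, so the sign is −
  Lon: degrees = first 3 digits = 118, minutes = 53.76361; 118 + 53.76361/60 = 118.896060
  E → positive
Point 3:
  φ: 5° + 8/60 + 20.6/3600 = 5 + 0.133333 + 0.005722 = 5.139056
  S → negative
  Lon: 55′ + 30.72″ = 55.51200′; 179 + 55.51200/60 = 179.925200
  W → negative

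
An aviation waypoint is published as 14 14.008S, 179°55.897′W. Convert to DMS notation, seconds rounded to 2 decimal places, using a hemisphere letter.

14°14′0.48″ S, 179°55′53.82″ W

Latitude: fractional minutes 0.00800 × 60 = 0.4800″
λ: fractional minutes 0.89700 × 60 = 53.8200″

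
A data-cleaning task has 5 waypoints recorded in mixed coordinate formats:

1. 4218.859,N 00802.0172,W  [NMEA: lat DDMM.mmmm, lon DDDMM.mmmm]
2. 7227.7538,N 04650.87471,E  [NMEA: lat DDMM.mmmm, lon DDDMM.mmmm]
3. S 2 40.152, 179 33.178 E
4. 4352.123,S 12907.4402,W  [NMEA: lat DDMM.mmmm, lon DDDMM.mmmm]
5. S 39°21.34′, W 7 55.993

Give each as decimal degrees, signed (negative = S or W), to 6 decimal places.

Point 1:
  Lat: degrees = first 2 digits = 42, minutes = 18.859; 42 + 18.859/60 = 42.3143167
  N → positive
  Longitude: degrees = first 3 digits = 8, minutes = 2.0172; 8 + 2.0172/60 = 8.0336200
  W ⇒ negate
Point 2:
  Lat: split at 2 digits → 72° and 27.7538′; 72 + 27.7538/60 = 72.4625633
  N → positive
  Lon: split at 3 digits → 046° and 50.87471′; 46 + 50.87471/60 = 46.8479118
  E ⇒ keep positive
Point 3:
  Lat: 2 + 40.152/60 = 2.6692000
  hemisphere S, so the sign is −
  Lon: 33.178′ = 0.552967°; total 179.5529667
  E ⇒ keep positive
Point 4:
  Latitude: degrees = first 2 digits = 43, minutes = 52.123; 43 + 52.123/60 = 43.8687167
  hemisphere S, so the sign is −
  λ: degrees = first 3 digits = 129, minutes = 7.4402; 129 + 7.4402/60 = 129.1240033
  hemisphere W, so the sign is −
Point 5:
  φ: 39 + 21.34/60 = 39.3556667
  S ⇒ negate
  Lon: 7 + 55.993/60 = 7.9332167
  W → negative

1. 42.314317, -8.033620
2. 72.462563, 46.847912
3. -2.669200, 179.552967
4. -43.868717, -129.124003
5. -39.355667, -7.933217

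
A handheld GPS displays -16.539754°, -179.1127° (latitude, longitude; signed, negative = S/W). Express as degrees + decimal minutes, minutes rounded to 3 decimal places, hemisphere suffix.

Latitude is negative → S; |value| = 16.539754
φ: fractional part 0.539754 → 32.38524 minutes
Longitude is negative → W; |value| = 179.112700
Lon: fractional part 0.112700 → 6.76200 minutes

16° 32.385′ S, 179° 6.762′ W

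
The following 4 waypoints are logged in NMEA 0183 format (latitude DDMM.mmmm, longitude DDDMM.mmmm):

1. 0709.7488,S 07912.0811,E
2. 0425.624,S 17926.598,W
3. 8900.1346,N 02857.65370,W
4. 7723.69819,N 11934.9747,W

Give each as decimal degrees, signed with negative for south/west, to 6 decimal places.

1. -7.162480, 79.201352
2. -4.427067, -179.443300
3. 89.002243, -28.960895
4. 77.394970, -119.582912

Point 1:
  Lat: degrees = first 2 digits = 7, minutes = 9.7488; 7 + 9.7488/60 = 7.1624800
  S → negative
  λ: degrees = first 3 digits = 79, minutes = 12.0811; 79 + 12.0811/60 = 79.2013517
  E ⇒ keep positive
Point 2:
  φ: split at 2 digits → 04° and 25.624′; 4 + 25.624/60 = 4.4270667
  S → negative
  Lon: split at 3 digits → 179° and 26.598′; 179 + 26.598/60 = 179.4433000
  hemisphere W, so the sign is −
Point 3:
  φ: split at 2 digits → 89° and 0.1346′; 89 + 0.1346/60 = 89.0022433
  N → positive
  Lon: split at 3 digits → 028° and 57.6537′; 28 + 57.6537/60 = 28.9608950
  W ⇒ negate
Point 4:
  Latitude: degrees = first 2 digits = 77, minutes = 23.69819; 77 + 23.69819/60 = 77.3949698
  N → positive
  Lon: degrees = first 3 digits = 119, minutes = 34.9747; 119 + 34.9747/60 = 119.5829117
  hemisphere W, so the sign is −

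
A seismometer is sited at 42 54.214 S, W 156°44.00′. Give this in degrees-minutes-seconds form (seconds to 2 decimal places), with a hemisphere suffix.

42°54′12.84″ S, 156°44′0.00″ W

φ: fractional minutes 0.21400 × 60 = 12.8400″
Lon: fractional minutes 0.00000 × 60 = 0.0000″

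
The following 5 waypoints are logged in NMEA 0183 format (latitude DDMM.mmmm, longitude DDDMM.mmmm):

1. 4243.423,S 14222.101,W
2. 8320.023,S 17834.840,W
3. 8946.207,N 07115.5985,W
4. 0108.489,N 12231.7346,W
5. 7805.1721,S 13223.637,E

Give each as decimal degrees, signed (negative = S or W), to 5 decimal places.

1. -42.72372, -142.36835
2. -83.33372, -178.58067
3. 89.77012, -71.25998
4. 1.14148, -122.52891
5. -78.08620, 132.39395

Point 1:
  Latitude: degrees = first 2 digits = 42, minutes = 43.423; 42 + 43.423/60 = 42.723717
  S → negative
  Longitude: degrees = first 3 digits = 142, minutes = 22.101; 142 + 22.101/60 = 142.368350
  W ⇒ negate
Point 2:
  Lat: split at 2 digits → 83° and 20.023′; 83 + 20.023/60 = 83.333717
  S → negative
  λ: degrees = first 3 digits = 178, minutes = 34.84; 178 + 34.84/60 = 178.580667
  W → negative
Point 3:
  Lat: degrees = first 2 digits = 89, minutes = 46.207; 89 + 46.207/60 = 89.770117
  N ⇒ keep positive
  λ: split at 3 digits → 071° and 15.5985′; 71 + 15.5985/60 = 71.259975
  hemisphere W, so the sign is −
Point 4:
  φ: degrees = first 2 digits = 1, minutes = 8.489; 1 + 8.489/60 = 1.141483
  N ⇒ keep positive
  λ: split at 3 digits → 122° and 31.7346′; 122 + 31.7346/60 = 122.528910
  hemisphere W, so the sign is −
Point 5:
  Latitude: split at 2 digits → 78° and 5.1721′; 78 + 5.1721/60 = 78.086202
  S ⇒ negate
  Longitude: degrees = first 3 digits = 132, minutes = 23.637; 132 + 23.637/60 = 132.393950
  E → positive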